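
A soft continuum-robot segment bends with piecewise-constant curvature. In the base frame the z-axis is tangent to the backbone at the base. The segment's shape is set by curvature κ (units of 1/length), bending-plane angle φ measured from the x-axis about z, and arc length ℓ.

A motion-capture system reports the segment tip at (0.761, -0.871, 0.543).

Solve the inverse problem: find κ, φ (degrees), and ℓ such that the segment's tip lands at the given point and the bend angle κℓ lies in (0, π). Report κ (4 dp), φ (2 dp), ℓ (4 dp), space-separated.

1.4169 311.14 1.5977

ρ = √(x²+y²) = √(0.761² + -0.871²) = 1.15662
φ = atan2(y, x) mod 360° = atan2(-0.871, 0.761) = 311.1440°
|p|² = ρ² + z² = 1.15662² + 0.543² = 1.63261
κ = 2ρ / |p|² = 2×1.15662 / 1.63261 = 1.41689
θ = 2·atan2(ρ, z) = 2·atan2(1.15662, 0.543) = 2.26373 rad
ℓ = θ/κ = 2.26373/1.41689 = 1.59768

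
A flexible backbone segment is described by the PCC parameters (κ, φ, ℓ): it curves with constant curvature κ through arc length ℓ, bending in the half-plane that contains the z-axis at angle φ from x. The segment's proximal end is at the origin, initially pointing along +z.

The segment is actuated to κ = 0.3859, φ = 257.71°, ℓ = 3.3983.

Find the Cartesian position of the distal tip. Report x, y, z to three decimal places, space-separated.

θ = κ·ℓ = 0.3859 × 3.3983 = 1.31140 rad
ρ = (1 − cos θ)/κ = (1 − 0.25649)/0.3859 = 1.92668
z = sin θ / κ = 0.96655/0.3859 = 2.50465
x = ρ cos φ = 1.92668 × cos(257.71°) = -0.41011
y = ρ sin φ = 1.92668 × sin(257.71°) = -1.88253

-0.410 -1.883 2.505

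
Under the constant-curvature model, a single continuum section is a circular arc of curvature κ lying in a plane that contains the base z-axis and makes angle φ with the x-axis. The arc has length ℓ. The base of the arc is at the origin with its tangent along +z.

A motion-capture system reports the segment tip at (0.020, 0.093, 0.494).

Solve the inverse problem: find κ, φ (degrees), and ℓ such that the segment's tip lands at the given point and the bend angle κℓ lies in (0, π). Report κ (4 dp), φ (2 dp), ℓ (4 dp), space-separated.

ρ = √(x²+y²) = √(0.020² + 0.093²) = 0.09513
φ = atan2(y, x) mod 360° = atan2(0.093, 0.020) = 77.8632°
|p|² = ρ² + z² = 0.09513² + 0.494² = 0.25309
κ = 2ρ / |p|² = 2×0.09513 / 0.25309 = 0.75173
θ = 2·atan2(ρ, z) = 2·atan2(0.09513, 0.494) = 0.38047 rad
ℓ = θ/κ = 0.38047/0.75173 = 0.50612

0.7517 77.86 0.5061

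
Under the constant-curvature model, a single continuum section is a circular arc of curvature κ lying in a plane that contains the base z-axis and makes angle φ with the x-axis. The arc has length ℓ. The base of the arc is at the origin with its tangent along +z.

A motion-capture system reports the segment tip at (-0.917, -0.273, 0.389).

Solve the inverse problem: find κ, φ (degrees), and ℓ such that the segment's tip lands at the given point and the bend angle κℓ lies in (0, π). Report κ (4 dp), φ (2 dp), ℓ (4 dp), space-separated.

ρ = √(x²+y²) = √(-0.917² + -0.273²) = 0.95677
φ = atan2(y, x) mod 360° = atan2(-0.273, -0.917) = 196.5788°
|p|² = ρ² + z² = 0.95677² + 0.389² = 1.06674
κ = 2ρ / |p|² = 2×0.95677 / 1.06674 = 1.79383
θ = 2·atan2(ρ, z) = 2·atan2(0.95677, 0.389) = 2.36927 rad
ℓ = θ/κ = 2.36927/1.79383 = 1.32079

1.7938 196.58 1.3208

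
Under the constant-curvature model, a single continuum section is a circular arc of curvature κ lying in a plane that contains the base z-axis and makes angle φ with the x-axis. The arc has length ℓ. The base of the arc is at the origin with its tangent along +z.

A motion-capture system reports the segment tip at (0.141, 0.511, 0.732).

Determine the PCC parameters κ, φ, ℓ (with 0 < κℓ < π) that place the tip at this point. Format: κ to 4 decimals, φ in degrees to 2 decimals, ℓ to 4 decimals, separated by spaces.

1.2979 74.57 0.9658

ρ = √(x²+y²) = √(0.141² + 0.511²) = 0.53010
φ = atan2(y, x) mod 360° = atan2(0.511, 0.141) = 74.5742°
|p|² = ρ² + z² = 0.53010² + 0.732² = 0.81683
κ = 2ρ / |p|² = 2×0.53010 / 0.81683 = 1.29794
θ = 2·atan2(ρ, z) = 2·atan2(0.53010, 0.732) = 1.25353 rad
ℓ = θ/κ = 1.25353/1.29794 = 0.96579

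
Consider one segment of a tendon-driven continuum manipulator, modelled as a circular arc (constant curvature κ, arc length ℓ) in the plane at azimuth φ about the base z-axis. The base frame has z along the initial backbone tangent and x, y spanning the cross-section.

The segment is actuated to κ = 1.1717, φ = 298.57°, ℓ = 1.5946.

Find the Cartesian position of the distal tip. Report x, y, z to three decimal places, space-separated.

0.528 -0.969 0.816

θ = κ·ℓ = 1.1717 × 1.5946 = 1.86839 rad
ρ = (1 − cos θ)/κ = (1 − -0.29322)/1.1717 = 1.10372
z = sin θ / κ = 0.95604/1.1717 = 0.81595
x = ρ cos φ = 1.10372 × cos(298.57°) = 0.52783
y = ρ sin φ = 1.10372 × sin(298.57°) = -0.96932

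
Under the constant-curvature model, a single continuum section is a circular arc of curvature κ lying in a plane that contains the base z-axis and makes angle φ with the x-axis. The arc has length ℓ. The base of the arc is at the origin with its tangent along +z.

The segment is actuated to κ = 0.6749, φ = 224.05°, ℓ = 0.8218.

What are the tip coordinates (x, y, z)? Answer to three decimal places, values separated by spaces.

θ = κ·ℓ = 0.6749 × 0.8218 = 0.55463 rad
ρ = (1 − cos θ)/κ = (1 − 0.85009)/0.6749 = 0.22212
z = sin θ / κ = 0.52663/0.6749 = 0.78031
x = ρ cos φ = 0.22212 × cos(224.05°) = -0.15964
y = ρ sin φ = 0.22212 × sin(224.05°) = -0.15443

-0.160 -0.154 0.780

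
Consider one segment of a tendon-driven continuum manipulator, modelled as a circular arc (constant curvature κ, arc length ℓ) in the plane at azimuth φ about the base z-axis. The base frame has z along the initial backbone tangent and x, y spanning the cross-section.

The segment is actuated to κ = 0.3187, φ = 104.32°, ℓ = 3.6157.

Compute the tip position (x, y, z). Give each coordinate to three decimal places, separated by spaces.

θ = κ·ℓ = 0.3187 × 3.6157 = 1.15232 rad
ρ = (1 − cos θ)/κ = (1 − 0.40637)/0.3187 = 1.86268
z = sin θ / κ = 0.91371/0.3187 = 2.86699
x = ρ cos φ = 1.86268 × cos(104.32°) = -0.46071
y = ρ sin φ = 1.86268 × sin(104.32°) = 1.80480

-0.461 1.805 2.867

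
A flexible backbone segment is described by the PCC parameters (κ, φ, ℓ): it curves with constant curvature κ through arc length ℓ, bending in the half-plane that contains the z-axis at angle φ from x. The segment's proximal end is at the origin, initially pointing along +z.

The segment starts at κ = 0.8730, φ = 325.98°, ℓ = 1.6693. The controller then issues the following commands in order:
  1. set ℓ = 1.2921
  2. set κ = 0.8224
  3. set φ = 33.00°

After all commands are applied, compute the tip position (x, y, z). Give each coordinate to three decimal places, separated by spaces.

initial: κ=0.8730, φ=325.98°, ℓ=1.6693
cmd 1: set ℓ=1.2921 → (κ,φ,ℓ)=(0.8730,325.98°,1.2921) → tip=(0.5426,-0.3663,1.0350)
cmd 2: set κ=0.8224 → (κ,φ,ℓ)=(0.8224,325.98°,1.2921) → tip=(0.5174,-0.3493,1.0623)
cmd 3: set φ=33.00° → (κ,φ,ℓ)=(0.8224,33.00°,1.2921) → tip=(0.5236,0.3400,1.0623)

0.524 0.340 1.062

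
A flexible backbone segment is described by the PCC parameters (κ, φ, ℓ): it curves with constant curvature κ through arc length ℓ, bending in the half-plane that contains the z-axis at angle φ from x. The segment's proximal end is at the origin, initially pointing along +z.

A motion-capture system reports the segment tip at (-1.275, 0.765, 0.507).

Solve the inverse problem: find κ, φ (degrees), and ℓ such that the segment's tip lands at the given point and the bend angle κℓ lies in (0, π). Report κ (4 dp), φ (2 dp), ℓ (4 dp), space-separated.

1.2050 149.04 2.0617

ρ = √(x²+y²) = √(-1.275² + 0.765²) = 1.48689
φ = atan2(y, x) mod 360° = atan2(0.765, -1.275) = 149.0362°
|p|² = ρ² + z² = 1.48689² + 0.507² = 2.46790
κ = 2ρ / |p|² = 2×1.48689 / 2.46790 = 1.20499
θ = 2·atan2(ρ, z) = 2·atan2(1.48689, 0.507) = 2.48436 rad
ℓ = θ/κ = 2.48436/1.20499 = 2.06173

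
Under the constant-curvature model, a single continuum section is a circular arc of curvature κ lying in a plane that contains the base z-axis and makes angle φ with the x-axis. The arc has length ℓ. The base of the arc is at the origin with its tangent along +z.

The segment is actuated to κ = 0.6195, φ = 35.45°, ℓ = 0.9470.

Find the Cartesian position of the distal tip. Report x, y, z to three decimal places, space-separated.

θ = κ·ℓ = 0.6195 × 0.9470 = 0.58667 rad
ρ = (1 − cos θ)/κ = (1 − 0.83279)/0.6195 = 0.26991
z = sin θ / κ = 0.55359/0.6195 = 0.89360
x = ρ cos φ = 0.26991 × cos(35.45°) = 0.21987
y = ρ sin φ = 0.26991 × sin(35.45°) = 0.15655

0.220 0.157 0.894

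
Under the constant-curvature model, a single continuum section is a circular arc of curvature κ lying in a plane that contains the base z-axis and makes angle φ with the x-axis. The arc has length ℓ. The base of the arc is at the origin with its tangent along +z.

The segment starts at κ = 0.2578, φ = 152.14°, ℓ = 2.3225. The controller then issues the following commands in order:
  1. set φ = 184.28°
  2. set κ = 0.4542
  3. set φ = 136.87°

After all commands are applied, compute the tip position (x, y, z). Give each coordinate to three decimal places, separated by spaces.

initial: κ=0.2578, φ=152.14°, ℓ=2.3225
cmd 1: set φ=184.28° → (κ,φ,ℓ)=(0.2578,184.28°,2.3225) → tip=(-0.6729,-0.0504,2.1862)
cmd 2: set κ=0.4542 → (κ,φ,ℓ)=(0.4542,184.28°,2.3225) → tip=(-1.1124,-0.0833,1.9151)
cmd 3: set φ=136.87° → (κ,φ,ℓ)=(0.4542,136.87°,2.3225) → tip=(-0.8141,0.7626,1.9151)

-0.814 0.763 1.915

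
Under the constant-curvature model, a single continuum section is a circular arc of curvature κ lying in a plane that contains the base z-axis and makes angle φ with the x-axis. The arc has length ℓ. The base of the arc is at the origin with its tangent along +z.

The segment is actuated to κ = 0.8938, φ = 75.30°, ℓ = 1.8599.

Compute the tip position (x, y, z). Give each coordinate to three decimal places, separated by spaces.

θ = κ·ℓ = 0.8938 × 1.8599 = 1.66238 rad
ρ = (1 − cos θ)/κ = (1 − -0.09145)/0.8938 = 1.22114
z = sin θ / κ = 0.99581/0.8938 = 1.11413
x = ρ cos φ = 1.22114 × cos(75.30°) = 0.30987
y = ρ sin φ = 1.22114 × sin(75.30°) = 1.18117

0.310 1.181 1.114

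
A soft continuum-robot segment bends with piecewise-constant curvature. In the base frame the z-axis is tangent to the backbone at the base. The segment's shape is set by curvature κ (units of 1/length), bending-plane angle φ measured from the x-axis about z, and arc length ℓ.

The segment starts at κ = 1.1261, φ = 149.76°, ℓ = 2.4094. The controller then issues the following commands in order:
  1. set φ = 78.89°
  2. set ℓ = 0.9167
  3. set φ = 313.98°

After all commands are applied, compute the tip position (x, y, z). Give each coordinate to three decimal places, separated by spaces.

0.300 -0.311 0.762

initial: κ=1.1261, φ=149.76°, ℓ=2.4094
cmd 1: set φ=78.89° → (κ,φ,ℓ)=(1.1261,78.89°,2.4094) → tip=(0.3268,1.6640,0.3689)
cmd 2: set ℓ=0.9167 → (κ,φ,ℓ)=(1.1261,78.89°,0.9167) → tip=(0.0834,0.4245,0.7623)
cmd 3: set φ=313.98° → (κ,φ,ℓ)=(1.1261,313.98°,0.9167) → tip=(0.3004,-0.3113,0.7623)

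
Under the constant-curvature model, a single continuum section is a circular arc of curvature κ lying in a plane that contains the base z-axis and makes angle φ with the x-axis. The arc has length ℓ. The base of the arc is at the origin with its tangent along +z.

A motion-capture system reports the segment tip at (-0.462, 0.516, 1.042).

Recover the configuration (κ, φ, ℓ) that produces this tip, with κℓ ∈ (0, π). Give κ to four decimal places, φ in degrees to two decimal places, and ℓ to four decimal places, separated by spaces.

ρ = √(x²+y²) = √(-0.462² + 0.516²) = 0.69260
φ = atan2(y, x) mod 360° = atan2(0.516, -0.462) = 131.8396°
|p|² = ρ² + z² = 0.69260² + 1.042² = 1.56546
κ = 2ρ / |p|² = 2×0.69260 / 1.56546 = 0.88485
θ = 2·atan2(ρ, z) = 2·atan2(0.69260, 1.042) = 1.17326 rad
ℓ = θ/κ = 1.17326/0.88485 = 1.32594

0.8849 131.84 1.3259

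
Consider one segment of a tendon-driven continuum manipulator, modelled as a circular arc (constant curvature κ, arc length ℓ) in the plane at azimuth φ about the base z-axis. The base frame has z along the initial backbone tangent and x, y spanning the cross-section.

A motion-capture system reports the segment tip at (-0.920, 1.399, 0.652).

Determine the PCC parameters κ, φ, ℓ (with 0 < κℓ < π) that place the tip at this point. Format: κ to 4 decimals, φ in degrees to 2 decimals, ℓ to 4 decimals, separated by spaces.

ρ = √(x²+y²) = √(-0.920² + 1.399²) = 1.67440
φ = atan2(y, x) mod 360° = atan2(1.399, -0.920) = 123.3294°
|p|² = ρ² + z² = 1.67440² + 0.652² = 3.22871
κ = 2ρ / |p|² = 2×1.67440 / 3.22871 = 1.03719
θ = 2·atan2(ρ, z) = 2·atan2(1.67440, 0.652) = 2.39893 rad
ℓ = θ/κ = 2.39893/1.03719 = 2.31291

1.0372 123.33 2.3129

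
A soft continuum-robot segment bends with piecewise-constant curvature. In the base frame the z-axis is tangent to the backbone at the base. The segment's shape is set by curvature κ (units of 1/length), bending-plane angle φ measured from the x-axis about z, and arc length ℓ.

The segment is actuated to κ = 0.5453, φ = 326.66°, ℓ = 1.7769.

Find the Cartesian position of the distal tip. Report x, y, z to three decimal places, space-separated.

0.665 -0.437 1.512

θ = κ·ℓ = 0.5453 × 1.7769 = 0.96894 rad
ρ = (1 − cos θ)/κ = (1 − 0.56617)/0.5453 = 0.79558
z = sin θ / κ = 0.82429/0.5453 = 1.51162
x = ρ cos φ = 0.79558 × cos(326.66°) = 0.66465
y = ρ sin φ = 0.79558 × sin(326.66°) = -0.43726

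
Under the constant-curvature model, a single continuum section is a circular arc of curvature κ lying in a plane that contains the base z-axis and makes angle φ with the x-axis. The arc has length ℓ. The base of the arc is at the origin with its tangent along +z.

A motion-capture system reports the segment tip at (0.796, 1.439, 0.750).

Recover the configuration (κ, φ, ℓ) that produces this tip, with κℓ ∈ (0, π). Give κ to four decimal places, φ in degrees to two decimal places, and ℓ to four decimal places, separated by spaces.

1.0068 61.05 2.2704

ρ = √(x²+y²) = √(0.796² + 1.439²) = 1.64449
φ = atan2(y, x) mod 360° = atan2(1.439, 0.796) = 61.0503°
|p|² = ρ² + z² = 1.64449² + 0.750² = 3.26684
κ = 2ρ / |p|² = 2×1.64449 / 3.26684 = 1.00678
θ = 2·atan2(ρ, z) = 2·atan2(1.64449, 0.750) = 2.28581 rad
ℓ = θ/κ = 2.28581/1.00678 = 2.27043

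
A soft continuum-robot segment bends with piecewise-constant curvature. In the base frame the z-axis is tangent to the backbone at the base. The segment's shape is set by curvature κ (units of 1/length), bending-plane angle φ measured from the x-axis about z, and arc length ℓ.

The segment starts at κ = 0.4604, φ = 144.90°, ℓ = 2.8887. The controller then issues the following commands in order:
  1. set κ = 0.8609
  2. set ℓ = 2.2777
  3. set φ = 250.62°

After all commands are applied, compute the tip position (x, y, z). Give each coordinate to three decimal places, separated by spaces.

-0.532 -1.512 1.074

initial: κ=0.4604, φ=144.90°, ℓ=2.8887
cmd 1: set κ=0.8609 → (κ,φ,ℓ)=(0.8609,144.90°,2.8887) → tip=(-1.7042,1.1977,0.7073)
cmd 2: set ℓ=2.2777 → (κ,φ,ℓ)=(0.8609,144.90°,2.2777) → tip=(-1.3117,0.9219,1.0743)
cmd 3: set φ=250.62° → (κ,φ,ℓ)=(0.8609,250.62°,2.2777) → tip=(-0.5320,-1.5124,1.0743)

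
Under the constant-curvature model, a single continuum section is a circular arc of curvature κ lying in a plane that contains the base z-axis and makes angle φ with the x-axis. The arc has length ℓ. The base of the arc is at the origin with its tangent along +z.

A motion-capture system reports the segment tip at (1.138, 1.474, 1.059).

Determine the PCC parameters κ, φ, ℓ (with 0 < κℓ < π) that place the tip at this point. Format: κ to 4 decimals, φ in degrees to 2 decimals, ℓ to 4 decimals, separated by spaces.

ρ = √(x²+y²) = √(1.138² + 1.474²) = 1.86218
φ = atan2(y, x) mod 360° = atan2(1.474, 1.138) = 52.3301°
|p|² = ρ² + z² = 1.86218² + 1.059² = 4.58920
κ = 2ρ / |p|² = 2×1.86218 / 4.58920 = 0.81155
θ = 2·atan2(ρ, z) = 2·atan2(1.86218, 1.059) = 2.10744 rad
ℓ = θ/κ = 2.10744/0.81155 = 2.59681

0.8115 52.33 2.5968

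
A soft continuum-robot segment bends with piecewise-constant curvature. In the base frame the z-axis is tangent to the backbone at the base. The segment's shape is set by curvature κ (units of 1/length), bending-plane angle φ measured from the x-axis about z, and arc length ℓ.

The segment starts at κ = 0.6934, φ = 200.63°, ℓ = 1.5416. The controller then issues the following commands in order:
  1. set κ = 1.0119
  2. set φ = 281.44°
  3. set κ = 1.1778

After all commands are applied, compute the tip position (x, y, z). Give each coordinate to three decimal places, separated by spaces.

initial: κ=0.6934, φ=200.63°, ℓ=1.5416
cmd 1: set κ=1.0119 → (κ,φ,ℓ)=(1.0119,200.63°,1.5416) → tip=(-0.9148,-0.3444,0.9882)
cmd 2: set φ=281.44° → (κ,φ,ℓ)=(1.0119,281.44°,1.5416) → tip=(0.1939,-0.9581,0.9882)
cmd 3: set κ=1.1778 → (κ,φ,ℓ)=(1.1778,281.44°,1.5416) → tip=(0.2092,-1.0339,0.8237)

0.209 -1.034 0.824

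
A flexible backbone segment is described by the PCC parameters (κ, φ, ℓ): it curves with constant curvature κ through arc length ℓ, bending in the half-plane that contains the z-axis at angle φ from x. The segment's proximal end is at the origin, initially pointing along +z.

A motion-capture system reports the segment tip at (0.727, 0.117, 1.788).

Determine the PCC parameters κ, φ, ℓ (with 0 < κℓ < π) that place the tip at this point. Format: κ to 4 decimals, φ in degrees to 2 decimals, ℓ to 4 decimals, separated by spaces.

ρ = √(x²+y²) = √(0.727² + 0.117²) = 0.73635
φ = atan2(y, x) mod 360° = atan2(0.117, 0.727) = 9.1425°
|p|² = ρ² + z² = 0.73635² + 1.788² = 3.73916
κ = 2ρ / |p|² = 2×0.73635 / 3.73916 = 0.39386
θ = 2·atan2(ρ, z) = 2·atan2(0.73635, 1.788) = 0.78133 rad
ℓ = θ/κ = 0.78133/0.39386 = 1.98377

0.3939 9.14 1.9838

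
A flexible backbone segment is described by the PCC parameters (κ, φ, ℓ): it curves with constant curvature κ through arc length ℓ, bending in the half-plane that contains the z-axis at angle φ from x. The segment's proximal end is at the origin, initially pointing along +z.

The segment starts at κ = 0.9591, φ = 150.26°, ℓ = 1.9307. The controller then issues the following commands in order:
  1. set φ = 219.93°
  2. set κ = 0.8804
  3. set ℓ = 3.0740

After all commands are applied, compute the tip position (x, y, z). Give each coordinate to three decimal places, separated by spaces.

initial: κ=0.9591, φ=150.26°, ℓ=1.9307
cmd 1: set φ=219.93° → (κ,φ,ℓ)=(0.9591,219.93°,1.9307) → tip=(-1.0212,-0.8548,1.0018)
cmd 2: set κ=0.8804 → (κ,φ,ℓ)=(0.8804,219.93°,1.9307) → tip=(-0.9830,-0.8228,1.1264)
cmd 3: set ℓ=3.0740 → (κ,φ,ℓ)=(0.8804,219.93°,3.0740) → tip=(-1.6608,-1.3901,0.4789)

-1.661 -1.390 0.479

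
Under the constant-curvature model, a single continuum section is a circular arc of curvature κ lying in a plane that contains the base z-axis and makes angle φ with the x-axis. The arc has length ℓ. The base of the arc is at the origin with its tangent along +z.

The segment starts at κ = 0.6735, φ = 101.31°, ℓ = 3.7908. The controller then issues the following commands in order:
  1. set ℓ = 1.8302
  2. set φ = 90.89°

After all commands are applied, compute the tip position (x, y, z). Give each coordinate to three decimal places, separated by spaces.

-0.015 0.992 1.401

initial: κ=0.6735, φ=101.31°, ℓ=3.7908
cmd 1: set ℓ=1.8302 → (κ,φ,ℓ)=(0.6735,101.31°,1.8302) → tip=(-0.1946,0.9729,1.4007)
cmd 2: set φ=90.89° → (κ,φ,ℓ)=(0.6735,90.89°,1.8302) → tip=(-0.0154,0.9921,1.4007)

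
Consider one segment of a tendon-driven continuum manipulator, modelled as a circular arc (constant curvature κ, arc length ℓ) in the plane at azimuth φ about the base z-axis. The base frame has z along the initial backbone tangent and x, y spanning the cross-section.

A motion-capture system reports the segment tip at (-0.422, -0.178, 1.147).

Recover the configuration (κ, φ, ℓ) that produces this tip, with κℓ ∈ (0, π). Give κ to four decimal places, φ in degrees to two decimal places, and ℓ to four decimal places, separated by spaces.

0.6005 202.87 1.2653

ρ = √(x²+y²) = √(-0.422² + -0.178²) = 0.45800
φ = atan2(y, x) mod 360° = atan2(-0.178, -0.422) = 202.8701°
|p|² = ρ² + z² = 0.45800² + 1.147² = 1.52538
κ = 2ρ / |p|² = 2×0.45800 / 1.52538 = 0.60051
θ = 2·atan2(ρ, z) = 2·atan2(0.45800, 1.147) = 0.75982 rad
ℓ = θ/κ = 0.75982/0.60051 = 1.26528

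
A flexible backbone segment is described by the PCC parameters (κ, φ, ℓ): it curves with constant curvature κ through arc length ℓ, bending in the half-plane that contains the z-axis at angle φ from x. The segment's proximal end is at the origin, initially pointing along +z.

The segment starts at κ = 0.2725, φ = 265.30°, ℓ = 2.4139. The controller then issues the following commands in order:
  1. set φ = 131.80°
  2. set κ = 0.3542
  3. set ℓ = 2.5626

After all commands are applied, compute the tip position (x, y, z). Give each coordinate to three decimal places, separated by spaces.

-0.723 0.809 2.225

initial: κ=0.2725, φ=265.30°, ℓ=2.4139
cmd 1: set φ=131.80° → (κ,φ,ℓ)=(0.2725,131.80°,2.4139) → tip=(-0.5104,0.5708,2.2436)
cmd 2: set κ=0.3542 → (κ,φ,ℓ)=(0.3542,131.80°,2.4139) → tip=(-0.6469,0.7236,2.1304)
cmd 3: set ℓ=2.5626 → (κ,φ,ℓ)=(0.3542,131.80°,2.5626) → tip=(-0.7234,0.8091,2.2249)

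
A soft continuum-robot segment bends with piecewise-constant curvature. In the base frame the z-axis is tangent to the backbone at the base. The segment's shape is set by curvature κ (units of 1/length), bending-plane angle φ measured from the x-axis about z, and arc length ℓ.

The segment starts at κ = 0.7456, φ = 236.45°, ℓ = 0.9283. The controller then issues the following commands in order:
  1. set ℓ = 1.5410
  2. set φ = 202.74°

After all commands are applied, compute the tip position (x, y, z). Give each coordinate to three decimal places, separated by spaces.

initial: κ=0.7456, φ=236.45°, ℓ=0.9283
cmd 1: set ℓ=1.5410 → (κ,φ,ℓ)=(0.7456,236.45°,1.5410) → tip=(-0.4378,-0.6601,1.2236)
cmd 2: set φ=202.74° → (κ,φ,ℓ)=(0.7456,202.74°,1.5410) → tip=(-0.7305,-0.3062,1.2236)

-0.731 -0.306 1.224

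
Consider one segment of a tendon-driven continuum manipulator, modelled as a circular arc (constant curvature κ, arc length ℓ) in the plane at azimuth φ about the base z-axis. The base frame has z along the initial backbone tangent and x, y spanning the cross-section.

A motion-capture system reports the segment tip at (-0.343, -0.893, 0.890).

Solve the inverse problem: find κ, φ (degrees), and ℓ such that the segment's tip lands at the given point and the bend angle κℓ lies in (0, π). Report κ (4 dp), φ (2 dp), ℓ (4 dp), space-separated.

ρ = √(x²+y²) = √(-0.343² + -0.893²) = 0.95661
φ = atan2(y, x) mod 360° = atan2(-0.893, -0.343) = 248.9883°
|p|² = ρ² + z² = 0.95661² + 0.890² = 1.70720
κ = 2ρ / |p|² = 2×0.95661 / 1.70720 = 1.12068
θ = 2·atan2(ρ, z) = 2·atan2(0.95661, 0.890) = 1.64291 rad
ℓ = θ/κ = 1.64291/1.12068 = 1.46600

1.1207 248.99 1.4660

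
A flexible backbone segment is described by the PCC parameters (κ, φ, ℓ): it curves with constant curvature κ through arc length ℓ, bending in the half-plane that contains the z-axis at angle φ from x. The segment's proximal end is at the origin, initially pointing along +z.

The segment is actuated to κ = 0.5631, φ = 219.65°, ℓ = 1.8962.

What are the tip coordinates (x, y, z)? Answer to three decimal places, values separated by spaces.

θ = κ·ℓ = 0.5631 × 1.8962 = 1.06775 rad
ρ = (1 − cos θ)/κ = (1 − 0.48210)/0.5631 = 0.91974
z = sin θ / κ = 0.87612/0.5631 = 1.55588
x = ρ cos φ = 0.91974 × cos(219.65°) = -0.70816
y = ρ sin φ = 0.91974 × sin(219.65°) = -0.58688

-0.708 -0.587 1.556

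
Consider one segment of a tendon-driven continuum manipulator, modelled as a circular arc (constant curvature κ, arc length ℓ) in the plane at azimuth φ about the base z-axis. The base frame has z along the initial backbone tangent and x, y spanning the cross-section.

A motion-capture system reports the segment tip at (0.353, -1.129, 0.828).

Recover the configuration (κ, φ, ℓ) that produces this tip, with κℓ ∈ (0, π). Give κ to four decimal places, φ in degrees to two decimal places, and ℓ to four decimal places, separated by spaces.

1.1348 287.36 1.6921

ρ = √(x²+y²) = √(0.353² + -1.129²) = 1.18290
φ = atan2(y, x) mod 360° = atan2(-1.129, 0.353) = 287.3627°
|p|² = ρ² + z² = 1.18290² + 0.828² = 2.08483
κ = 2ρ / |p|² = 2×1.18290 / 2.08483 = 1.13477
θ = 2·atan2(ρ, z) = 2·atan2(1.18290, 0.828) = 1.92017 rad
ℓ = θ/κ = 1.92017/1.13477 = 1.69213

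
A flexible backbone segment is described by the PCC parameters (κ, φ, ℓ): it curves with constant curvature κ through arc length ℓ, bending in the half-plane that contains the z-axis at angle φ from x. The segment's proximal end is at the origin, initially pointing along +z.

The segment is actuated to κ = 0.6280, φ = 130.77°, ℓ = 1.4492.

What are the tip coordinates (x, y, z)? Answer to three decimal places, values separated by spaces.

-0.402 0.466 1.257

θ = κ·ℓ = 0.6280 × 1.4492 = 0.91010 rad
ρ = (1 − cos θ)/κ = (1 − 0.61367)/0.6280 = 0.61518
z = sin θ / κ = 0.78956/0.6280 = 1.25727
x = ρ cos φ = 0.61518 × cos(130.77°) = -0.40173
y = ρ sin φ = 0.61518 × sin(130.77°) = 0.46590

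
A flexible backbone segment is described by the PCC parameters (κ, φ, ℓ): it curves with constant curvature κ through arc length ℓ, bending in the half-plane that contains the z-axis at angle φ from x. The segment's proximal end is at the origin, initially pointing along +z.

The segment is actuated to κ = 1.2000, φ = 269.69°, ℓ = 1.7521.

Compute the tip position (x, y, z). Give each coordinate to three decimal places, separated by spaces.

-0.007 -1.256 0.718

θ = κ·ℓ = 1.2000 × 1.7521 = 2.10252 rad
ρ = (1 − cos θ)/κ = (1 − -0.50702)/1.2000 = 1.25585
z = sin θ / κ = 0.86193/1.2000 = 0.71828
x = ρ cos φ = 1.25585 × cos(269.69°) = -0.00679
y = ρ sin φ = 1.25585 × sin(269.69°) = -1.25583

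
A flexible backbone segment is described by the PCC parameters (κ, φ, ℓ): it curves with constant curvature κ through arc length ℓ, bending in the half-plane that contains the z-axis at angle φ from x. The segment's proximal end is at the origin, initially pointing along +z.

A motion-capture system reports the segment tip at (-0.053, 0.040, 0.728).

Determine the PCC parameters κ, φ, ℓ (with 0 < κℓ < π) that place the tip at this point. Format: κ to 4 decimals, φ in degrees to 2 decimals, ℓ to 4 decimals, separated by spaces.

0.2485 142.96 0.7320

ρ = √(x²+y²) = √(-0.053² + 0.040²) = 0.06640
φ = atan2(y, x) mod 360° = atan2(0.040, -0.053) = 142.9575°
|p|² = ρ² + z² = 0.06640² + 0.728² = 0.53439
κ = 2ρ / |p|² = 2×0.06640 / 0.53439 = 0.24851
θ = 2·atan2(ρ, z) = 2·atan2(0.06640, 0.728) = 0.18192 rad
ℓ = θ/κ = 0.18192/0.24851 = 0.73203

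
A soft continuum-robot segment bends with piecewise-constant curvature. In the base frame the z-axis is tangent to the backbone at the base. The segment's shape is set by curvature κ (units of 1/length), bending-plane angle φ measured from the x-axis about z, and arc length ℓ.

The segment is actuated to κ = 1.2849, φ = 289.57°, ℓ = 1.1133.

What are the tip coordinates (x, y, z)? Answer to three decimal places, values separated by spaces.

0.224 -0.631 0.771

θ = κ·ℓ = 1.2849 × 1.1133 = 1.43048 rad
ρ = (1 − cos θ)/κ = (1 − 0.13986)/1.2849 = 0.66942
z = sin θ / κ = 0.99017/1.2849 = 0.77062
x = ρ cos φ = 0.66942 × cos(289.57°) = 0.22423
y = ρ sin φ = 0.66942 × sin(289.57°) = -0.63075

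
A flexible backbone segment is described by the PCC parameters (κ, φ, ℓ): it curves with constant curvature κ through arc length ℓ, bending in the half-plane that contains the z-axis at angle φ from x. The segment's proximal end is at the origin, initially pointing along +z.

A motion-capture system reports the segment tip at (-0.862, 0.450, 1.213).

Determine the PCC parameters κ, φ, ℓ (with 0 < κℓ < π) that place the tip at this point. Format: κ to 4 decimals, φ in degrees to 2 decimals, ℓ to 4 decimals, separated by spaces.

ρ = √(x²+y²) = √(-0.862² + 0.450²) = 0.97239
φ = atan2(y, x) mod 360° = atan2(0.450, -0.862) = 152.4336°
|p|² = ρ² + z² = 0.97239² + 1.213² = 2.41691
κ = 2ρ / |p|² = 2×0.97239 / 2.41691 = 0.80466
θ = 2·atan2(ρ, z) = 2·atan2(0.97239, 1.213) = 1.35148 rad
ℓ = θ/κ = 1.35148/0.80466 = 1.67958

0.8047 152.43 1.6796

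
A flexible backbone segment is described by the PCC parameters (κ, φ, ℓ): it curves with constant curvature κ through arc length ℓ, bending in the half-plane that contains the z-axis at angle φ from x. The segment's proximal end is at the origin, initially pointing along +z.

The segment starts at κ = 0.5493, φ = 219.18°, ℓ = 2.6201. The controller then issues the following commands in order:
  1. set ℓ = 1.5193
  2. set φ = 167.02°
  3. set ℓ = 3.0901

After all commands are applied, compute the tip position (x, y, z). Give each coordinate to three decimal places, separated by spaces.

initial: κ=0.5493, φ=219.18°, ℓ=2.6201
cmd 1: set ℓ=1.5193 → (κ,φ,ℓ)=(0.5493,219.18°,1.5193) → tip=(-0.4636,-0.3778,1.3490)
cmd 2: set φ=167.02° → (κ,φ,ℓ)=(0.5493,167.02°,1.5193) → tip=(-0.5827,0.1343,1.3490)
cmd 3: set ℓ=3.0901 → (κ,φ,ℓ)=(0.5493,167.02°,3.0901) → tip=(-1.9980,0.4605,1.8059)

-1.998 0.461 1.806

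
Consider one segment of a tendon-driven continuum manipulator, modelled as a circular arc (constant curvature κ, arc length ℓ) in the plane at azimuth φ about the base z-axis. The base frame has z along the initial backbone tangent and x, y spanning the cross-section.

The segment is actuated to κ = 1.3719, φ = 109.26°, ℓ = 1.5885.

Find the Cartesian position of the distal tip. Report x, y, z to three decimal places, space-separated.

θ = κ·ℓ = 1.3719 × 1.5885 = 2.17926 rad
ρ = (1 − cos θ)/κ = (1 − -0.57161)/1.3719 = 1.14557
z = sin θ / κ = 0.82053/1.3719 = 0.59809
x = ρ cos φ = 1.14557 × cos(109.26°) = -0.37787
y = ρ sin φ = 1.14557 × sin(109.26°) = 1.08146

-0.378 1.081 0.598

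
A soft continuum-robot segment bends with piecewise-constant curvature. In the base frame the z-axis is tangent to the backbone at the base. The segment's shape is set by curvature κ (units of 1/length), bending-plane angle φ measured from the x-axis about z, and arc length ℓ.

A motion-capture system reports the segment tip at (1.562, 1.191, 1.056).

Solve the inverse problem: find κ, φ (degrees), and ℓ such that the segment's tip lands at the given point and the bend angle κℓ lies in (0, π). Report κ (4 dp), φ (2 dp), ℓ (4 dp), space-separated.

ρ = √(x²+y²) = √(1.562² + 1.191²) = 1.96426
φ = atan2(y, x) mod 360° = atan2(1.191, 1.562) = 37.3249°
|p|² = ρ² + z² = 1.96426² + 1.056² = 4.97346
κ = 2ρ / |p|² = 2×1.96426 / 4.97346 = 0.78990
θ = 2·atan2(ρ, z) = 2·atan2(1.96426, 1.056) = 2.15504 rad
ℓ = θ/κ = 2.15504/0.78990 = 2.72825

0.7899 37.32 2.7282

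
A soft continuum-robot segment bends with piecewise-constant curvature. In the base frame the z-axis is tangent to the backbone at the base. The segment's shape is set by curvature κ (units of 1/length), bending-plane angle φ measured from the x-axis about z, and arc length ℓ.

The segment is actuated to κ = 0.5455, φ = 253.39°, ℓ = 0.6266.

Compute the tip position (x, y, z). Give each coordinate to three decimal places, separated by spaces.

θ = κ·ℓ = 0.5455 × 0.6266 = 0.34181 rad
ρ = (1 − cos θ)/κ = (1 − 0.94215)/0.5455 = 0.10605
z = sin θ / κ = 0.33519/0.5455 = 0.61447
x = ρ cos φ = 0.10605 × cos(253.39°) = -0.03032
y = ρ sin φ = 0.10605 × sin(253.39°) = -0.10163

-0.030 -0.102 0.614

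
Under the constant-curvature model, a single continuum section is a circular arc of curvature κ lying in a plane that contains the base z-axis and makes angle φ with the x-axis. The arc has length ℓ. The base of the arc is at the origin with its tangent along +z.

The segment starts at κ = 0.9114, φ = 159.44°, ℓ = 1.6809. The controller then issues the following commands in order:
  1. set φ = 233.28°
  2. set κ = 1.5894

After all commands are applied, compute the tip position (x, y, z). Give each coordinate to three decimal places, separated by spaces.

initial: κ=0.9114, φ=159.44°, ℓ=1.6809
cmd 1: set φ=233.28° → (κ,φ,ℓ)=(0.9114,233.28°,1.6809) → tip=(-0.6306,-0.8454,1.0964)
cmd 2: set κ=1.5894 → (κ,φ,ℓ)=(1.5894,233.28°,1.6809) → tip=(-0.7116,-0.9540,0.2849)

-0.712 -0.954 0.285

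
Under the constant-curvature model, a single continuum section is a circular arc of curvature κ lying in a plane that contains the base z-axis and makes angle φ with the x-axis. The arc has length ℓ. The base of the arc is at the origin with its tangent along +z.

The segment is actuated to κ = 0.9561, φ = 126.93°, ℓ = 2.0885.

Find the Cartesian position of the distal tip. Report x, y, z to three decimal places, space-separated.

θ = κ·ℓ = 0.9561 × 2.0885 = 1.99681 rad
ρ = (1 − cos θ)/κ = (1 − -0.41325)/0.9561 = 1.47814
z = sin θ / κ = 0.91062/0.9561 = 0.95243
x = ρ cos φ = 1.47814 × cos(126.93°) = -0.88812
y = ρ sin φ = 1.47814 × sin(126.93°) = 1.18158

-0.888 1.182 0.952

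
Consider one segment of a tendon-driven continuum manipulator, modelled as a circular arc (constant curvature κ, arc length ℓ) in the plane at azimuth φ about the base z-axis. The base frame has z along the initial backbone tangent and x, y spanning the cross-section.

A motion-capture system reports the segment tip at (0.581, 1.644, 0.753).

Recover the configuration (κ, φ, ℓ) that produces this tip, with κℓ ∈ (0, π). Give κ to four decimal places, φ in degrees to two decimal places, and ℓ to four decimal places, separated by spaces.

0.9667 70.54 2.4063

ρ = √(x²+y²) = √(0.581² + 1.644²) = 1.74364
φ = atan2(y, x) mod 360° = atan2(1.644, 0.581) = 70.5363°
|p|² = ρ² + z² = 1.74364² + 0.753² = 3.60731
κ = 2ρ / |p|² = 2×1.74364 / 3.60731 = 0.96673
θ = 2·atan2(ρ, z) = 2·atan2(1.74364, 0.753) = 2.32627 rad
ℓ = θ/κ = 2.32627/0.96673 = 2.40633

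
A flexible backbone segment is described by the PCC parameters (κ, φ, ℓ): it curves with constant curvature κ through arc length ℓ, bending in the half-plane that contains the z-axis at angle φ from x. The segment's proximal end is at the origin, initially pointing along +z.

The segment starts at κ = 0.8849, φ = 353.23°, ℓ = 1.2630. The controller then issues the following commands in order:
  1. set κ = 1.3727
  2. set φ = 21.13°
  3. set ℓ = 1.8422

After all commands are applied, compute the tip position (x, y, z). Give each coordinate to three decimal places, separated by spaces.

1.235 0.477 0.419

initial: κ=0.8849, φ=353.23°, ℓ=1.2630
cmd 1: set κ=1.3727 → (κ,φ,ℓ)=(1.3727,353.23°,1.2630) → tip=(0.8408,-0.0998,0.7188)
cmd 2: set φ=21.13° → (κ,φ,ℓ)=(1.3727,21.13°,1.2630) → tip=(0.7897,0.3052,0.7188)
cmd 3: set ℓ=1.8422 → (κ,φ,ℓ)=(1.3727,21.13°,1.8422) → tip=(1.2354,0.4774,0.4190)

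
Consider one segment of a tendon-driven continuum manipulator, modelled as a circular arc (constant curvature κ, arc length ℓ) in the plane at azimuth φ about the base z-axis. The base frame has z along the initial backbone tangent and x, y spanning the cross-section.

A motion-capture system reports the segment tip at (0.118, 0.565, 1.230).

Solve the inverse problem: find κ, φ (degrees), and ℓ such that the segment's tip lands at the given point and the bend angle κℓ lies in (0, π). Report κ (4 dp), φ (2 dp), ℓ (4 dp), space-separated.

ρ = √(x²+y²) = √(0.118² + 0.565²) = 0.57719
φ = atan2(y, x) mod 360° = atan2(0.565, 0.118) = 78.2034°
|p|² = ρ² + z² = 0.57719² + 1.230² = 1.84605
κ = 2ρ / |p|² = 2×0.57719 / 1.84605 = 0.62533
θ = 2·atan2(ρ, z) = 2·atan2(0.57719, 1.230) = 0.87751 rad
ℓ = θ/κ = 0.87751/0.62533 = 1.40329

0.6253 78.20 1.4033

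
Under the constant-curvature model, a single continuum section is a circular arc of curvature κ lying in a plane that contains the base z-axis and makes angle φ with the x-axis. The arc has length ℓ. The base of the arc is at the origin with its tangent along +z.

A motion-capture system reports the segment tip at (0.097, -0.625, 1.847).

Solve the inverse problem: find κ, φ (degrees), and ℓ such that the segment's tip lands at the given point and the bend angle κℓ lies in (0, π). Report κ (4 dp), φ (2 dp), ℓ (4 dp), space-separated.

ρ = √(x²+y²) = √(0.097² + -0.625²) = 0.63248
φ = atan2(y, x) mod 360° = atan2(-0.625, 0.097) = 278.8219°
|p|² = ρ² + z² = 0.63248² + 1.847² = 3.81144
κ = 2ρ / |p|² = 2×0.63248 / 3.81144 = 0.33189
θ = 2·atan2(ρ, z) = 2·atan2(0.63248, 1.847) = 0.65984 rad
ℓ = θ/κ = 0.65984/0.33189 = 1.98816

0.3319 278.82 1.9882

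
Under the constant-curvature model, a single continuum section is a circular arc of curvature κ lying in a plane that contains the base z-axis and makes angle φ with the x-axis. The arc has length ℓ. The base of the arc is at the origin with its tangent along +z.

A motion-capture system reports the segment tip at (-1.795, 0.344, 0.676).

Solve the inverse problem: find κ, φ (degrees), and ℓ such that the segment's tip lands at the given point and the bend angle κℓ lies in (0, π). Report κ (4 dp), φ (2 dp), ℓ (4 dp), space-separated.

ρ = √(x²+y²) = √(-1.795² + 0.344²) = 1.82767
φ = atan2(y, x) mod 360° = atan2(0.344, -1.795) = 169.1512°
|p|² = ρ² + z² = 1.82767² + 0.676² = 3.79734
κ = 2ρ / |p|² = 2×1.82767 / 3.79734 = 0.96260
θ = 2·atan2(ρ, z) = 2·atan2(1.82767, 0.676) = 2.43306 rad
ℓ = θ/κ = 2.43306/0.96260 = 2.52758

0.9626 169.15 2.5276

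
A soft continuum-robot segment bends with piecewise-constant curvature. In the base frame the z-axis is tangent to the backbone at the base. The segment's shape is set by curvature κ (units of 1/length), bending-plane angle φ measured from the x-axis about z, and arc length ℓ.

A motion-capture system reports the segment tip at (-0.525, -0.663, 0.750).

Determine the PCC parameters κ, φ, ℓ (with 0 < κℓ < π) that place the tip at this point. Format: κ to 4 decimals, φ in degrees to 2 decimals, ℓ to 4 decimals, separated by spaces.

ρ = √(x²+y²) = √(-0.525² + -0.663²) = 0.84569
φ = atan2(y, x) mod 360° = atan2(-0.663, -0.525) = 231.6259°
|p|² = ρ² + z² = 0.84569² + 0.750² = 1.27769
κ = 2ρ / |p|² = 2×0.84569 / 1.27769 = 1.32378
θ = 2·atan2(ρ, z) = 2·atan2(0.84569, 0.750) = 1.69059 rad
ℓ = θ/κ = 1.69059/1.32378 = 1.27710

1.3238 231.63 1.2771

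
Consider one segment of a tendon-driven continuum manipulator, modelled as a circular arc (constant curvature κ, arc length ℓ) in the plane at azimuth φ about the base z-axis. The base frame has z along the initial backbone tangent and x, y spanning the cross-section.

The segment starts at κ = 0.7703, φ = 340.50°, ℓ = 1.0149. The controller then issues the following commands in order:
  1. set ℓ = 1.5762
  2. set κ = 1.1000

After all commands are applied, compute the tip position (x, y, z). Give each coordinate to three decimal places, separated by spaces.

initial: κ=0.7703, φ=340.50°, ℓ=1.0149
cmd 1: set ℓ=1.5762 → (κ,φ,ℓ)=(0.7703,340.50°,1.5762) → tip=(0.7965,-0.2820,1.2165)
cmd 2: set κ=1.1000 → (κ,φ,ℓ)=(1.1000,340.50°,1.5762) → tip=(0.9960,-0.3527,0.8970)

0.996 -0.353 0.897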